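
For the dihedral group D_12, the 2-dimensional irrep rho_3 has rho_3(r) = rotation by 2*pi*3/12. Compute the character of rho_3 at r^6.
chi_{rho_3}(r^6) = 2*cos(2*pi*3*6/12) = -2

Justification: rho_3(r^6) is rotation by angle 2*pi*3*6/12, whose trace is 2*cos(2*pi*3*6/12) = -2.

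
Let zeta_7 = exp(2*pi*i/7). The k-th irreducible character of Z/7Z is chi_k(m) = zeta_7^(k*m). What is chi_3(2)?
chi_3(2) = zeta_7^6 = exp(-2*I*pi/7)

Reasoning: chi_3(2) = zeta_7^(3*2) = zeta_7^6. Since zeta_7^7 = 1, this equals zeta_7^6 = exp(2*pi*i*6/7) = exp(-2*I*pi/7).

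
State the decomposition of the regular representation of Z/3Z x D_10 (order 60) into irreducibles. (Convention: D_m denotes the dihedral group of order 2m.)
Each irreducible V_i of dimension d_i appears with multiplicity d_i, i.e. rho_reg = (direct sum over all irreducibles V_i) d_i V_i. The irreducible dimensions for Z/3Z x D_10 are 1, 1, 1, 1, 1, 1, 1, 1, 1, 1, 1, 1, 2, 2, 2, 2, 2, 2, 2, 2, 2, 2, 2, 2: 12 irreducibles of dimension 1, each with multiplicity 1; 12 irreducibles of dimension 2, each with multiplicity 2. Total dimension 12*1*1 + 12*2*2 = 60 = |G|.

Argument: General theorem: in the regular representation of a finite group G, each irreducible appears with multiplicity equal to its dimension. Check: dim(rho_reg) = sum d_i^2 = 1 + 1 + 1 + 1 + 1 + 1 + 1 + 1 + 1 + 1 + 1 + 1 + 4 + 4 + 4 + 4 + 4 + 4 + 4 + 4 + 4 + 4 + 4 + 4 = 60 = |G|.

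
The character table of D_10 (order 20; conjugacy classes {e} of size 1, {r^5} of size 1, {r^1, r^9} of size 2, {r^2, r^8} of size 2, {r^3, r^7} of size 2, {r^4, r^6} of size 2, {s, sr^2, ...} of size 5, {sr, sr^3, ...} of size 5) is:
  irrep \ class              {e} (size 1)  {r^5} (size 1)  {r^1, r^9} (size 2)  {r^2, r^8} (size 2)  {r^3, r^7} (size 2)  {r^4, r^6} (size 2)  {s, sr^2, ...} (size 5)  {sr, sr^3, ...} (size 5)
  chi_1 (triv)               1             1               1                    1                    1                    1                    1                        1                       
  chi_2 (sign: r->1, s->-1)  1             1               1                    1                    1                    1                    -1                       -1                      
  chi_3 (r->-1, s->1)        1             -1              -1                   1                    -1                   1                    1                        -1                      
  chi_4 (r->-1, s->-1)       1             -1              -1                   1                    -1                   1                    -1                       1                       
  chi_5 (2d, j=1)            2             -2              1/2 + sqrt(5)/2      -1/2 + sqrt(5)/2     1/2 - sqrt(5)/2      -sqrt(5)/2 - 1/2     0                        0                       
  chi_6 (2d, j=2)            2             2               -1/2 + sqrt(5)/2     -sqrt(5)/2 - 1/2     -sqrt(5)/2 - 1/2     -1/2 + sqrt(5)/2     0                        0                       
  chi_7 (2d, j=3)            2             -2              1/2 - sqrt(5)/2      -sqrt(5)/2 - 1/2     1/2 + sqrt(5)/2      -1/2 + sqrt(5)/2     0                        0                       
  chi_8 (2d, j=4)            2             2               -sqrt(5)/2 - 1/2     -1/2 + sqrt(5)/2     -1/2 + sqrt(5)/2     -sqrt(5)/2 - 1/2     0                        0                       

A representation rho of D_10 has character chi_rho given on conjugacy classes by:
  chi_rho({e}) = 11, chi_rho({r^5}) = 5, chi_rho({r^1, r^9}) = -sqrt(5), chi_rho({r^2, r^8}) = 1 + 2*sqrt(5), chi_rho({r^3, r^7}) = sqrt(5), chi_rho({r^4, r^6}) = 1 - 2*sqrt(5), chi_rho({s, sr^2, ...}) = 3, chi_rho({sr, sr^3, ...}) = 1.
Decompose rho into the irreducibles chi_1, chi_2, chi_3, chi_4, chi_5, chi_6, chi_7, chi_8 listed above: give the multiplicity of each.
Multiplicities: chi_1: 2, chi_2: 0, chi_3: 1, chi_4: 0, chi_5: 1, chi_6: 0, chi_7: 0, chi_8: 3.

Argument: Use <chi_rho, chi> = (1/|G|) sum_C |C| * chi_rho(C) * conj(chi(C)) with |G| = 20 for each irreducible chi in the table:
  <chi_rho, chi_1> = (1/20)[1*(11)*conj(1) + 1*(5)*conj(1) + 2*(-sqrt(5))*conj(1) + 2*(1 + 2*sqrt(5))*conj(1) + 2*(sqrt(5))*conj(1) + 2*(1 - 2*sqrt(5))*conj(1) + 5*(3)*conj(1) + 5*(1)*conj(1)]
      = (1/20)[(11) + (5) + (-2*sqrt(5)) + (2 + 4*sqrt(5)) + (2*sqrt(5)) + (2 - 4*sqrt(5)) + (15) + (5)] = 40/20 = 2
  <chi_rho, chi_2> = (1/20)[1*(11)*conj(1) + 1*(5)*conj(1) + 2*(-sqrt(5))*conj(1) + 2*(1 + 2*sqrt(5))*conj(1) + 2*(sqrt(5))*conj(1) + 2*(1 - 2*sqrt(5))*conj(1) + 5*(3)*conj(-1) + 5*(1)*conj(-1)]
      = (1/20)[(11) + (5) + (-2*sqrt(5)) + (2 + 4*sqrt(5)) + (2*sqrt(5)) + (2 - 4*sqrt(5)) + (-15) + (-5)] = 0/20 = 0
  <chi_rho, chi_3> = (1/20)[1*(11)*conj(1) + 1*(5)*conj(-1) + 2*(-sqrt(5))*conj(-1) + 2*(1 + 2*sqrt(5))*conj(1) + 2*(sqrt(5))*conj(-1) + 2*(1 - 2*sqrt(5))*conj(1) + 5*(3)*conj(1) + 5*(1)*conj(-1)]
      = (1/20)[(11) + (-5) + (2*sqrt(5)) + (2 + 4*sqrt(5)) + (-2*sqrt(5)) + (2 - 4*sqrt(5)) + (15) + (-5)] = 20/20 = 1
  <chi_rho, chi_4> = (1/20)[1*(11)*conj(1) + 1*(5)*conj(-1) + 2*(-sqrt(5))*conj(-1) + 2*(1 + 2*sqrt(5))*conj(1) + 2*(sqrt(5))*conj(-1) + 2*(1 - 2*sqrt(5))*conj(1) + 5*(3)*conj(-1) + 5*(1)*conj(1)]
      = (1/20)[(11) + (-5) + (2*sqrt(5)) + (2 + 4*sqrt(5)) + (-2*sqrt(5)) + (2 - 4*sqrt(5)) + (-15) + (5)] = 0/20 = 0
  <chi_rho, chi_5> = (1/20)[1*(11)*conj(2) + 1*(5)*conj(-2) + 2*(-sqrt(5))*conj(1/2 + sqrt(5)/2) + 2*(1 + 2*sqrt(5))*conj(-1/2 + sqrt(5)/2) + 2*(sqrt(5))*conj(1/2 - sqrt(5)/2) + 2*(1 - 2*sqrt(5))*conj(-sqrt(5)/2 - 1/2) + 5*(3)*conj(0) + 5*(1)*conj(0)]
      = (1/20)[(22) + (-10) + (-5 - sqrt(5)) + (9 - sqrt(5)) + (-5 + sqrt(5)) + (sqrt(5) + 9) + (0) + (0)] = 20/20 = 1
  <chi_rho, chi_6> = (1/20)[1*(11)*conj(2) + 1*(5)*conj(2) + 2*(-sqrt(5))*conj(-1/2 + sqrt(5)/2) + 2*(1 + 2*sqrt(5))*conj(-sqrt(5)/2 - 1/2) + 2*(sqrt(5))*conj(-sqrt(5)/2 - 1/2) + 2*(1 - 2*sqrt(5))*conj(-1/2 + sqrt(5)/2) + 5*(3)*conj(0) + 5*(1)*conj(0)]
      = (1/20)[(22) + (10) + (-5 + sqrt(5)) + (-11 - 3*sqrt(5)) + (-5 - sqrt(5)) + (-11 + 3*sqrt(5)) + (0) + (0)] = 0/20 = 0
  <chi_rho, chi_7> = (1/20)[1*(11)*conj(2) + 1*(5)*conj(-2) + 2*(-sqrt(5))*conj(1/2 - sqrt(5)/2) + 2*(1 + 2*sqrt(5))*conj(-sqrt(5)/2 - 1/2) + 2*(sqrt(5))*conj(1/2 + sqrt(5)/2) + 2*(1 - 2*sqrt(5))*conj(-1/2 + sqrt(5)/2) + 5*(3)*conj(0) + 5*(1)*conj(0)]
      = (1/20)[(22) + (-10) + (5 - sqrt(5)) + (-11 - 3*sqrt(5)) + (sqrt(5) + 5) + (-11 + 3*sqrt(5)) + (0) + (0)] = 0/20 = 0
  <chi_rho, chi_8> = (1/20)[1*(11)*conj(2) + 1*(5)*conj(2) + 2*(-sqrt(5))*conj(-sqrt(5)/2 - 1/2) + 2*(1 + 2*sqrt(5))*conj(-1/2 + sqrt(5)/2) + 2*(sqrt(5))*conj(-1/2 + sqrt(5)/2) + 2*(1 - 2*sqrt(5))*conj(-sqrt(5)/2 - 1/2) + 5*(3)*conj(0) + 5*(1)*conj(0)]
      = (1/20)[(22) + (10) + (sqrt(5) + 5) + (9 - sqrt(5)) + (5 - sqrt(5)) + (sqrt(5) + 9) + (0) + (0)] = 60/20 = 3
Dimension check: dim(rho) = sum (mult * dim) = 2*1 + 0*1 + 1*1 + 0*1 + 1*2 + 0*2 + 0*2 + 3*2 = 11 = chi_rho(e) = 11.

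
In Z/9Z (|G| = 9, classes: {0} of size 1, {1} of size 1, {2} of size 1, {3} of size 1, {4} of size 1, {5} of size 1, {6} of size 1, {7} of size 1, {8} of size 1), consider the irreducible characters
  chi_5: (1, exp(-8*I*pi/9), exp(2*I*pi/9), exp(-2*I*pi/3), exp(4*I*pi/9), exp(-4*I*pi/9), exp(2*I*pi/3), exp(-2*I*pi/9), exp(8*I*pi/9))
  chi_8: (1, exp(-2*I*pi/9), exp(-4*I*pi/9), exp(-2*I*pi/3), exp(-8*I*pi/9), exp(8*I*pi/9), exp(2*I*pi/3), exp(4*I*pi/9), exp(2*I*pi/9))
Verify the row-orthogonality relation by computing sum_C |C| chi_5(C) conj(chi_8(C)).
Sum = 0; so <chi_5, chi_8> = 0 (distinct irreducibles are orthogonal).

Solution. Compute term by term over conjugacy classes (|C| * chi_5(C) * conj(chi_8(C))):
  1*(1)*conj(1) + 1*(exp(-8*I*pi/9))*conj(exp(-2*I*pi/9)) + 1*(exp(2*I*pi/9))*conj(exp(-4*I*pi/9)) + 1*(exp(-2*I*pi/3))*conj(exp(-2*I*pi/3)) + 1*(exp(4*I*pi/9))*conj(exp(-8*I*pi/9)) + 1*(exp(-4*I*pi/9))*conj(exp(8*I*pi/9)) + 1*(exp(2*I*pi/3))*conj(exp(2*I*pi/3)) + 1*(exp(-2*I*pi/9))*conj(exp(4*I*pi/9)) + 1*(exp(8*I*pi/9))*conj(exp(2*I*pi/9))
  = (1) + (exp(-2*I*pi/3)) + (exp(2*I*pi/3)) + (1) + (exp(-2*I*pi/3)) + (exp(2*I*pi/3)) + (1) + (exp(-2*I*pi/3)) + (exp(2*I*pi/3))
  = 0.
(Exp terms are combined using exp(i*s)*conj(exp(i*t)) = exp(i*(s-t)), and sums of them are collapsed using the identity that for every m > 1 the m distinct m-th roots of unity sum to 0, e.g. 1 + exp(2*I*pi/3) + exp(-2*I*pi/3) = 0.)
Dividing by |G| = 9 gives 0/9 = 0, matching the row-orthogonality relation <chi_5, chi_8> = [chi_5 = chi_8].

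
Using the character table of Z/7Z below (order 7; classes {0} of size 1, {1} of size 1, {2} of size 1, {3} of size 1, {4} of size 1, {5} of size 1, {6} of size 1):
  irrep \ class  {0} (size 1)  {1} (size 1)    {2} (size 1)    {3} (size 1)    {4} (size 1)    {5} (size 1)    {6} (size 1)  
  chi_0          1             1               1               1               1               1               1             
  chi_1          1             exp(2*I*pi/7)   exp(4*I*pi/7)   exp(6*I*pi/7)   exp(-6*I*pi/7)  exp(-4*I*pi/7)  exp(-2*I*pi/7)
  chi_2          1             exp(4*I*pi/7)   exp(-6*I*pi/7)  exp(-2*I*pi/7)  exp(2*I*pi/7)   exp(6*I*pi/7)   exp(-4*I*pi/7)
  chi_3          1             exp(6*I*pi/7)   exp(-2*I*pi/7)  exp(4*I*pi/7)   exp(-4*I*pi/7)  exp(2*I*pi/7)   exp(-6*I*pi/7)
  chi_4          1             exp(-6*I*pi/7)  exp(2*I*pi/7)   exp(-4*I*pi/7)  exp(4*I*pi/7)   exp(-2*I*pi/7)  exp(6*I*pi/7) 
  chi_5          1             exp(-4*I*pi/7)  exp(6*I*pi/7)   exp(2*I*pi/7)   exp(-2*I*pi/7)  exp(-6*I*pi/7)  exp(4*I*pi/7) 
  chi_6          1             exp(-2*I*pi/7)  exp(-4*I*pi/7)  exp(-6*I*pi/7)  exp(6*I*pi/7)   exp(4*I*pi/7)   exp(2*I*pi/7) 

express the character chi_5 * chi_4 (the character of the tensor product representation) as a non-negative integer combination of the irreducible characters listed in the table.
chi_5 tensor chi_4 = chi_2 (all other irreducibles have multiplicity 0).

Argument: The character of a tensor product is the pointwise product (chi_5 * chi_4)(C) = chi_5(C) * chi_4(C):
  {0}: (1)*(1), {1}: (exp(-4*I*pi/7))*(exp(-6*I*pi/7)), {2}: (exp(6*I*pi/7))*(exp(2*I*pi/7)), {3}: (exp(2*I*pi/7))*(exp(-4*I*pi/7)), {4}: (exp(-2*I*pi/7))*(exp(4*I*pi/7)), {5}: (exp(-6*I*pi/7))*(exp(-2*I*pi/7)), {6}: (exp(4*I*pi/7))*(exp(6*I*pi/7))
so (chi_5 * chi_4) takes values
  {0} -> 1, {1} -> exp(4*I*pi/7), {2} -> exp(-6*I*pi/7), {3} -> exp(-2*I*pi/7), {4} -> exp(2*I*pi/7), {5} -> exp(6*I*pi/7), {6} -> exp(-4*I*pi/7).
Now take the inner product of this character with each irreducible chi from the table, <chi_5*chi_4, chi> = (1/7) sum_C |C| (chi_5*chi_4)(C) conj(chi(C)):
  <chi_5*chi_4, chi_0> = (1/7)[1*(1)*conj(1) + 1*(exp(4*I*pi/7))*conj(1) + 1*(exp(-6*I*pi/7))*conj(1) + 1*(exp(-2*I*pi/7))*conj(1) + 1*(exp(2*I*pi/7))*conj(1) + 1*(exp(6*I*pi/7))*conj(1) + 1*(exp(-4*I*pi/7))*conj(1)]
      = (1/7)[(1) + (exp(4*I*pi/7)) + (exp(-6*I*pi/7)) + (exp(-2*I*pi/7)) + (exp(2*I*pi/7)) + (exp(6*I*pi/7)) + (exp(-4*I*pi/7))] = 0/7 = 0
  <chi_5*chi_4, chi_1> = (1/7)[1*(1)*conj(1) + 1*(exp(4*I*pi/7))*conj(exp(2*I*pi/7)) + 1*(exp(-6*I*pi/7))*conj(exp(4*I*pi/7)) + 1*(exp(-2*I*pi/7))*conj(exp(6*I*pi/7)) + 1*(exp(2*I*pi/7))*conj(exp(-6*I*pi/7)) + 1*(exp(6*I*pi/7))*conj(exp(-4*I*pi/7)) + 1*(exp(-4*I*pi/7))*conj(exp(-2*I*pi/7))]
      = (1/7)[(1) + (exp(2*I*pi/7)) + (exp(4*I*pi/7)) + (exp(6*I*pi/7)) + (exp(-6*I*pi/7)) + (exp(-4*I*pi/7)) + (exp(-2*I*pi/7))] = 0/7 = 0
  <chi_5*chi_4, chi_2> = (1/7)[1*(1)*conj(1) + 1*(exp(4*I*pi/7))*conj(exp(4*I*pi/7)) + 1*(exp(-6*I*pi/7))*conj(exp(-6*I*pi/7)) + 1*(exp(-2*I*pi/7))*conj(exp(-2*I*pi/7)) + 1*(exp(2*I*pi/7))*conj(exp(2*I*pi/7)) + 1*(exp(6*I*pi/7))*conj(exp(6*I*pi/7)) + 1*(exp(-4*I*pi/7))*conj(exp(-4*I*pi/7))]
      = (1/7)[(1) + (1) + (1) + (1) + (1) + (1) + (1)] = 7/7 = 1
  <chi_5*chi_4, chi_3> = (1/7)[1*(1)*conj(1) + 1*(exp(4*I*pi/7))*conj(exp(6*I*pi/7)) + 1*(exp(-6*I*pi/7))*conj(exp(-2*I*pi/7)) + 1*(exp(-2*I*pi/7))*conj(exp(4*I*pi/7)) + 1*(exp(2*I*pi/7))*conj(exp(-4*I*pi/7)) + 1*(exp(6*I*pi/7))*conj(exp(2*I*pi/7)) + 1*(exp(-4*I*pi/7))*conj(exp(-6*I*pi/7))]
      = (1/7)[(1) + (exp(-2*I*pi/7)) + (exp(-4*I*pi/7)) + (exp(-6*I*pi/7)) + (exp(6*I*pi/7)) + (exp(4*I*pi/7)) + (exp(2*I*pi/7))] = 0/7 = 0
  <chi_5*chi_4, chi_4> = (1/7)[1*(1)*conj(1) + 1*(exp(4*I*pi/7))*conj(exp(-6*I*pi/7)) + 1*(exp(-6*I*pi/7))*conj(exp(2*I*pi/7)) + 1*(exp(-2*I*pi/7))*conj(exp(-4*I*pi/7)) + 1*(exp(2*I*pi/7))*conj(exp(4*I*pi/7)) + 1*(exp(6*I*pi/7))*conj(exp(-2*I*pi/7)) + 1*(exp(-4*I*pi/7))*conj(exp(6*I*pi/7))]
      = (1/7)[(1) + (exp(-4*I*pi/7)) + (exp(6*I*pi/7)) + (exp(2*I*pi/7)) + (exp(-2*I*pi/7)) + (exp(-6*I*pi/7)) + (exp(4*I*pi/7))] = 0/7 = 0
  <chi_5*chi_4, chi_5> = (1/7)[1*(1)*conj(1) + 1*(exp(4*I*pi/7))*conj(exp(-4*I*pi/7)) + 1*(exp(-6*I*pi/7))*conj(exp(6*I*pi/7)) + 1*(exp(-2*I*pi/7))*conj(exp(2*I*pi/7)) + 1*(exp(2*I*pi/7))*conj(exp(-2*I*pi/7)) + 1*(exp(6*I*pi/7))*conj(exp(-6*I*pi/7)) + 1*(exp(-4*I*pi/7))*conj(exp(4*I*pi/7))]
      = (1/7)[(1) + (exp(-6*I*pi/7)) + (exp(2*I*pi/7)) + (exp(-4*I*pi/7)) + (exp(4*I*pi/7)) + (exp(-2*I*pi/7)) + (exp(6*I*pi/7))] = 0/7 = 0
  <chi_5*chi_4, chi_6> = (1/7)[1*(1)*conj(1) + 1*(exp(4*I*pi/7))*conj(exp(-2*I*pi/7)) + 1*(exp(-6*I*pi/7))*conj(exp(-4*I*pi/7)) + 1*(exp(-2*I*pi/7))*conj(exp(-6*I*pi/7)) + 1*(exp(2*I*pi/7))*conj(exp(6*I*pi/7)) + 1*(exp(6*I*pi/7))*conj(exp(4*I*pi/7)) + 1*(exp(-4*I*pi/7))*conj(exp(2*I*pi/7))]
      = (1/7)[(1) + (exp(6*I*pi/7)) + (exp(-2*I*pi/7)) + (exp(4*I*pi/7)) + (exp(-4*I*pi/7)) + (exp(2*I*pi/7)) + (exp(-6*I*pi/7))] = 0/7 = 0
(Exp terms are combined using exp(i*s)*conj(exp(i*t)) = exp(i*(s-t)), and sums of them are collapsed using the identity that for every m > 1 the m distinct m-th roots of unity sum to 0, e.g. 1 + exp(2*I*pi/3) + exp(-2*I*pi/3) = 0.)
Hence the multiplicities are chi_2: 1. Dimension check: dim(chi_5)*dim(chi_4) = 1*1 = 1 and sum (mult * dim) = 1*1 = 1.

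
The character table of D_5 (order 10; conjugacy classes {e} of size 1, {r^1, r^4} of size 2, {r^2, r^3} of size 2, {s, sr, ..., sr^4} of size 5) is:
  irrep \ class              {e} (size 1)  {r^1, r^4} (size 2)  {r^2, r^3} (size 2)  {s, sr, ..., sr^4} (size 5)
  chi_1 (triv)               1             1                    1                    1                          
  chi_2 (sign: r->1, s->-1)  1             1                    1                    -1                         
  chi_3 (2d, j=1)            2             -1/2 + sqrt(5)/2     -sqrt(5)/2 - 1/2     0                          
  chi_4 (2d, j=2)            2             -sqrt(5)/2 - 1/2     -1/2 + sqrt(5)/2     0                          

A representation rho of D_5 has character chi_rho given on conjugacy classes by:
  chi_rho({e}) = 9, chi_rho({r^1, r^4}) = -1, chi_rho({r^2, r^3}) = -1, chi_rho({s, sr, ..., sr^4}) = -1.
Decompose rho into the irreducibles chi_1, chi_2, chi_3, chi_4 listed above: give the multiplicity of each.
Multiplicities: chi_1: 0, chi_2: 1, chi_3: 2, chi_4: 2.

Working: Use <chi_rho, chi> = (1/|G|) sum_C |C| * chi_rho(C) * conj(chi(C)) with |G| = 10 for each irreducible chi in the table:
  <chi_rho, chi_1> = (1/10)[1*(9)*conj(1) + 2*(-1)*conj(1) + 2*(-1)*conj(1) + 5*(-1)*conj(1)]
      = (1/10)[(9) + (-2) + (-2) + (-5)] = 0/10 = 0
  <chi_rho, chi_2> = (1/10)[1*(9)*conj(1) + 2*(-1)*conj(1) + 2*(-1)*conj(1) + 5*(-1)*conj(-1)]
      = (1/10)[(9) + (-2) + (-2) + (5)] = 10/10 = 1
  <chi_rho, chi_3> = (1/10)[1*(9)*conj(2) + 2*(-1)*conj(-1/2 + sqrt(5)/2) + 2*(-1)*conj(-sqrt(5)/2 - 1/2) + 5*(-1)*conj(0)]
      = (1/10)[(18) + (1 - sqrt(5)) + (1 + sqrt(5)) + (0)] = 20/10 = 2
  <chi_rho, chi_4> = (1/10)[1*(9)*conj(2) + 2*(-1)*conj(-sqrt(5)/2 - 1/2) + 2*(-1)*conj(-1/2 + sqrt(5)/2) + 5*(-1)*conj(0)]
      = (1/10)[(18) + (1 + sqrt(5)) + (1 - sqrt(5)) + (0)] = 20/10 = 2
Dimension check: dim(rho) = sum (mult * dim) = 0*1 + 1*1 + 2*2 + 2*2 = 9 = chi_rho(e) = 9.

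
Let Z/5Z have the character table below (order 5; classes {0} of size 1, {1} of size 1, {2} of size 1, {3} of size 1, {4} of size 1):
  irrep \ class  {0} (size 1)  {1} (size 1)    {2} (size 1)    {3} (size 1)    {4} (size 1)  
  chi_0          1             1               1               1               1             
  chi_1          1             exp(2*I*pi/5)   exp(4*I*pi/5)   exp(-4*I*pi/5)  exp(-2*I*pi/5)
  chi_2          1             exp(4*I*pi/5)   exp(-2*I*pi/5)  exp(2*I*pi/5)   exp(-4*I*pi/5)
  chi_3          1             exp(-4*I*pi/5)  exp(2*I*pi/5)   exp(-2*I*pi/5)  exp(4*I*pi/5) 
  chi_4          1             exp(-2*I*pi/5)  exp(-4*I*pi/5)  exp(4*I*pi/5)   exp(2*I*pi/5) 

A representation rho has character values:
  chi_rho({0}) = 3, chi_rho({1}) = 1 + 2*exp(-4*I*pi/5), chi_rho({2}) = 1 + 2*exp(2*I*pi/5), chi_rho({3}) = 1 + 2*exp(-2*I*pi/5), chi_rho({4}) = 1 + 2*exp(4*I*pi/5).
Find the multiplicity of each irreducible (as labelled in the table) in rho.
Multiplicities: chi_0: 1, chi_1: 0, chi_2: 0, chi_3: 2, chi_4: 0.

Solution. Use <chi_rho, chi> = (1/|G|) sum_C |C| * chi_rho(C) * conj(chi(C)) with |G| = 5 for each irreducible chi in the table:
  <chi_rho, chi_0> = (1/5)[1*(3)*conj(1) + 1*(1 + 2*exp(-4*I*pi/5))*conj(1) + 1*(1 + 2*exp(2*I*pi/5))*conj(1) + 1*(1 + 2*exp(-2*I*pi/5))*conj(1) + 1*(1 + 2*exp(4*I*pi/5))*conj(1)]
      = (1/5)[(3) + (1 + 2*exp(-4*I*pi/5)) + (1 + 2*exp(2*I*pi/5)) + (1 + 2*exp(-2*I*pi/5)) + (1 + 2*exp(4*I*pi/5))] = 5/5 = 1
  <chi_rho, chi_1> = (1/5)[1*(3)*conj(1) + 1*(1 + 2*exp(-4*I*pi/5))*conj(exp(2*I*pi/5)) + 1*(1 + 2*exp(2*I*pi/5))*conj(exp(4*I*pi/5)) + 1*(1 + 2*exp(-2*I*pi/5))*conj(exp(-4*I*pi/5)) + 1*(1 + 2*exp(4*I*pi/5))*conj(exp(-2*I*pi/5))]
      = (1/5)[(3) + (exp(-2*I*pi/5) + 2*exp(4*I*pi/5)) + (2*exp(-2*I*pi/5) + exp(-4*I*pi/5)) + (exp(4*I*pi/5) + 2*exp(2*I*pi/5)) + (2*exp(-4*I*pi/5) + exp(2*I*pi/5))] = 0/5 = 0
  <chi_rho, chi_2> = (1/5)[1*(3)*conj(1) + 1*(1 + 2*exp(-4*I*pi/5))*conj(exp(4*I*pi/5)) + 1*(1 + 2*exp(2*I*pi/5))*conj(exp(-2*I*pi/5)) + 1*(1 + 2*exp(-2*I*pi/5))*conj(exp(2*I*pi/5)) + 1*(1 + 2*exp(4*I*pi/5))*conj(exp(-4*I*pi/5))]
      = (1/5)[(3) + (exp(-4*I*pi/5) + 2*exp(2*I*pi/5)) + (exp(2*I*pi/5) + 2*exp(4*I*pi/5)) + (2*exp(-4*I*pi/5) + exp(-2*I*pi/5)) + (2*exp(-2*I*pi/5) + exp(4*I*pi/5))] = 0/5 = 0
  <chi_rho, chi_3> = (1/5)[1*(3)*conj(1) + 1*(1 + 2*exp(-4*I*pi/5))*conj(exp(-4*I*pi/5)) + 1*(1 + 2*exp(2*I*pi/5))*conj(exp(2*I*pi/5)) + 1*(1 + 2*exp(-2*I*pi/5))*conj(exp(-2*I*pi/5)) + 1*(1 + 2*exp(4*I*pi/5))*conj(exp(4*I*pi/5))]
      = (1/5)[(3) + (2 + exp(4*I*pi/5)) + (2 + exp(-2*I*pi/5)) + (2 + exp(2*I*pi/5)) + (2 + exp(-4*I*pi/5))] = 10/5 = 2
  <chi_rho, chi_4> = (1/5)[1*(3)*conj(1) + 1*(1 + 2*exp(-4*I*pi/5))*conj(exp(-2*I*pi/5)) + 1*(1 + 2*exp(2*I*pi/5))*conj(exp(-4*I*pi/5)) + 1*(1 + 2*exp(-2*I*pi/5))*conj(exp(4*I*pi/5)) + 1*(1 + 2*exp(4*I*pi/5))*conj(exp(2*I*pi/5))]
      = (1/5)[(3) + (2*exp(-2*I*pi/5) + exp(2*I*pi/5)) + (2*exp(-4*I*pi/5) + exp(4*I*pi/5)) + (exp(-4*I*pi/5) + 2*exp(4*I*pi/5)) + (exp(-2*I*pi/5) + 2*exp(2*I*pi/5))] = 0/5 = 0
(Exp terms are combined using exp(i*s)*conj(exp(i*t)) = exp(i*(s-t)), and sums of them are collapsed using the identity that for every m > 1 the m distinct m-th roots of unity sum to 0, e.g. 1 + exp(2*I*pi/3) + exp(-2*I*pi/3) = 0.)
Dimension check: dim(rho) = sum (mult * dim) = 1*1 + 0*1 + 0*1 + 2*1 + 0*1 = 3 = chi_rho(e) = 3.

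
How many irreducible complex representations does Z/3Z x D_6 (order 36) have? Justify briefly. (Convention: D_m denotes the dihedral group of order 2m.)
18

Solution. The number of irreducible complex representations of a finite group equals its number of conjugacy classes. For a direct product, #classes(G x H) = #classes(G) * #classes(H). Z/3Z has 3 classes (abelian), D_6 has 6 classes, so 3 * 6 = 18, so Z/3Z x D_6 (order 36) has exactly 18 irreducible complex representations.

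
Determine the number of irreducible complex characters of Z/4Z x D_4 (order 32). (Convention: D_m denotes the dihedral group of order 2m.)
20

Justification: The number of irreducible complex representations of a finite group equals its number of conjugacy classes. For a direct product, #classes(G x H) = #classes(G) * #classes(H). Z/4Z has 4 classes (abelian), D_4 has 5 classes, so 4 * 5 = 20, so Z/4Z x D_4 (order 32) has exactly 20 irreducible complex representations.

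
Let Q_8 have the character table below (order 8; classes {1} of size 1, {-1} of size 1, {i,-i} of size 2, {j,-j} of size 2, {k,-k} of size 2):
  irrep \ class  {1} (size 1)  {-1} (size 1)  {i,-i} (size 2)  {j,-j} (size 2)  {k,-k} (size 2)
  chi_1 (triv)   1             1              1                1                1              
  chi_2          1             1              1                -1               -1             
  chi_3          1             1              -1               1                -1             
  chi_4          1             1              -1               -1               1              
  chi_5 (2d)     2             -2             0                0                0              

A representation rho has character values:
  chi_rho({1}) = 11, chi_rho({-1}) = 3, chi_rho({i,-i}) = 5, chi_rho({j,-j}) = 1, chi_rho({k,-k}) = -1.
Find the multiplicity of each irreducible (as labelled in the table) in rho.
Multiplicities: chi_1: 3, chi_2: 3, chi_3: 1, chi_4: 0, chi_5: 2.

Why: Use <chi_rho, chi> = (1/|G|) sum_C |C| * chi_rho(C) * conj(chi(C)) with |G| = 8 for each irreducible chi in the table:
  <chi_rho, chi_1> = (1/8)[1*(11)*conj(1) + 1*(3)*conj(1) + 2*(5)*conj(1) + 2*(1)*conj(1) + 2*(-1)*conj(1)]
      = (1/8)[(11) + (3) + (10) + (2) + (-2)] = 24/8 = 3
  <chi_rho, chi_2> = (1/8)[1*(11)*conj(1) + 1*(3)*conj(1) + 2*(5)*conj(1) + 2*(1)*conj(-1) + 2*(-1)*conj(-1)]
      = (1/8)[(11) + (3) + (10) + (-2) + (2)] = 24/8 = 3
  <chi_rho, chi_3> = (1/8)[1*(11)*conj(1) + 1*(3)*conj(1) + 2*(5)*conj(-1) + 2*(1)*conj(1) + 2*(-1)*conj(-1)]
      = (1/8)[(11) + (3) + (-10) + (2) + (2)] = 8/8 = 1
  <chi_rho, chi_4> = (1/8)[1*(11)*conj(1) + 1*(3)*conj(1) + 2*(5)*conj(-1) + 2*(1)*conj(-1) + 2*(-1)*conj(1)]
      = (1/8)[(11) + (3) + (-10) + (-2) + (-2)] = 0/8 = 0
  <chi_rho, chi_5> = (1/8)[1*(11)*conj(2) + 1*(3)*conj(-2) + 2*(5)*conj(0) + 2*(1)*conj(0) + 2*(-1)*conj(0)]
      = (1/8)[(22) + (-6) + (0) + (0) + (0)] = 16/8 = 2
Dimension check: dim(rho) = sum (mult * dim) = 3*1 + 3*1 + 1*1 + 0*1 + 2*2 = 11 = chi_rho(e) = 11.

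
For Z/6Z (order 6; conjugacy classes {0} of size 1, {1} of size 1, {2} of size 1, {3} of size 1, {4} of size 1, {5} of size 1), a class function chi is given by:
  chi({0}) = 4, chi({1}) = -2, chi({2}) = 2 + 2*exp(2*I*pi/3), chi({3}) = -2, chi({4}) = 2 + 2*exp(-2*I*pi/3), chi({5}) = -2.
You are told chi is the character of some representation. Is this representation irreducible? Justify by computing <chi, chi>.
Not irreducible (reducible): <chi, chi> = 6 > 1.

Explanation: <chi, chi> = (1/|G|) sum_C |C| * |chi(C)|^2 = (1/6)[1*|4|^2 + 1*|-2|^2 + 1*|2 + 2*exp(2*I*pi/3)|^2 + 1*|-2|^2 + 1*|2 + 2*exp(-2*I*pi/3)|^2 + 1*|-2|^2]
  = (1/6)[(16) + (4) + (4) + (4) + (4) + (4)] = 36/6 = 6.
(Exp terms are combined using exp(i*s)*conj(exp(i*t)) = exp(i*(s-t)), and sums of them are collapsed using the identity that for every m > 1 the m distinct m-th roots of unity sum to 0, e.g. 1 + exp(2*I*pi/3) + exp(-2*I*pi/3) = 0.)
A character is irreducible iff <chi, chi> = 1, so this representation is reducible.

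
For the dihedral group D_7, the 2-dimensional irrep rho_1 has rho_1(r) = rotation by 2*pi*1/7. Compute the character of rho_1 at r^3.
chi_{rho_1}(r^3) = 2*cos(2*pi*1*3/7) = -2*cos(pi/7)

Proof sketch: rho_1(r^3) is rotation by angle 2*pi*1*3/7, whose trace is 2*cos(2*pi*1*3/7) = -2*cos(pi/7).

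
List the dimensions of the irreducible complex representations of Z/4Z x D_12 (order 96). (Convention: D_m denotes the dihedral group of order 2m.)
Dimensions: 1, 1, 1, 1, 1, 1, 1, 1, 1, 1, 1, 1, 1, 1, 1, 1, 2, 2, 2, 2, 2, 2, 2, 2, 2, 2, 2, 2, 2, 2, 2, 2, 2, 2, 2, 2

Details: There are 36 irreducibles (= number of conjugacy classes). Their dimensions d_i satisfy sum d_i^2 = |G| = 96: 1 + 1 + 1 + 1 + 1 + 1 + 1 + 1 + 1 + 1 + 1 + 1 + 1 + 1 + 1 + 1 + 4 + 4 + 4 + 4 + 4 + 4 + 4 + 4 + 4 + 4 + 4 + 4 + 4 + 4 + 4 + 4 + 4 + 4 + 4 + 4 = 96. (For the product with Z/4Z: each of the 4 1-dim characters of Z/4Z tensors with each irrep of D_12, giving 4 copies of each D_12-dimension.)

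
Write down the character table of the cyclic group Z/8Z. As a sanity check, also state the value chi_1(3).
Character table of Z/8Z (irreps indexed chi_0,...,chi_7 with chi_k(m) = zeta_8^(k*m), zeta_8 = exp(2*pi*i/8)):
  irrep \ class  {0} (size 1)  {1} (size 1)    {2} (size 1)  {3} (size 1)    {4} (size 1)  {5} (size 1)    {6} (size 1)  {7} (size 1)  
  chi_0          1             1               1             1               1             1               1             1             
  chi_1          1             exp(I*pi/4)     I             exp(3*I*pi/4)   -1            exp(-3*I*pi/4)  -I            exp(-I*pi/4)  
  chi_2          1             I               -1            -I              1             I               -1            -I            
  chi_3          1             exp(3*I*pi/4)   -I            exp(I*pi/4)     -1            exp(-I*pi/4)    I             exp(-3*I*pi/4)
  chi_4          1             -1              1             -1              1             -1              1             -1            
  chi_5          1             exp(-3*I*pi/4)  I             exp(-I*pi/4)    -1            exp(I*pi/4)     -I            exp(3*I*pi/4) 
  chi_6          1             -I              -1            I               1             -I              -1            I             
  chi_7          1             exp(-I*pi/4)    -I            exp(-3*I*pi/4)  -1            exp(3*I*pi/4)   I             exp(I*pi/4)   

Spot check: chi_1(3) = zeta_8^(1*3) = zeta_8^3 = exp(3*I*pi/4).

Justification: Z/8Z is abelian, so all 8 irreducible complex representations are 1-dimensional. They are given by chi_k(m) = zeta_8^(k*m) for k = 0,...,7. Row orthogonality: sum_m chi_k(m) conj(chi_l(m)) = 8 * [k = l].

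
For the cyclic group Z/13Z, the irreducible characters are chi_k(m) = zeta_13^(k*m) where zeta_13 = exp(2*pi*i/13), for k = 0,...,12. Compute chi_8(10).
chi_8(10) = zeta_13^80 = exp(4*I*pi/13)

Explanation: chi_8(10) = zeta_13^(8*10) = zeta_13^80. Since zeta_13^13 = 1, this equals zeta_13^2 = exp(2*pi*i*2/13) = exp(4*I*pi/13).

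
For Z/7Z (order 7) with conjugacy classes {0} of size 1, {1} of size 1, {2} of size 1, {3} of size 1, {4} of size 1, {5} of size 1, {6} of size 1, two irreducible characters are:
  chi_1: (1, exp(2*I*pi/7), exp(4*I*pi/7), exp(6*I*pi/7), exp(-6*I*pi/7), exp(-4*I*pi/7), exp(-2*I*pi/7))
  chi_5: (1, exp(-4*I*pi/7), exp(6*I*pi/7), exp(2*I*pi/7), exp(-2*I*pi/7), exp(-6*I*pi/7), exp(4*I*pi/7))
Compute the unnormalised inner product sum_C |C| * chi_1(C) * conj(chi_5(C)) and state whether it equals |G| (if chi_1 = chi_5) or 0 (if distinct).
Sum = 0; so <chi_1, chi_5> = 0 (distinct irreducibles are orthogonal).

Argument: Compute term by term over conjugacy classes (|C| * chi_1(C) * conj(chi_5(C))):
  1*(1)*conj(1) + 1*(exp(2*I*pi/7))*conj(exp(-4*I*pi/7)) + 1*(exp(4*I*pi/7))*conj(exp(6*I*pi/7)) + 1*(exp(6*I*pi/7))*conj(exp(2*I*pi/7)) + 1*(exp(-6*I*pi/7))*conj(exp(-2*I*pi/7)) + 1*(exp(-4*I*pi/7))*conj(exp(-6*I*pi/7)) + 1*(exp(-2*I*pi/7))*conj(exp(4*I*pi/7))
  = (1) + (exp(6*I*pi/7)) + (exp(-2*I*pi/7)) + (exp(4*I*pi/7)) + (exp(-4*I*pi/7)) + (exp(2*I*pi/7)) + (exp(-6*I*pi/7))
  = 0.
(Exp terms are combined using exp(i*s)*conj(exp(i*t)) = exp(i*(s-t)), and sums of them are collapsed using the identity that for every m > 1 the m distinct m-th roots of unity sum to 0, e.g. 1 + exp(2*I*pi/3) + exp(-2*I*pi/3) = 0.)
Dividing by |G| = 7 gives 0/7 = 0, matching the row-orthogonality relation <chi_1, chi_5> = [chi_1 = chi_5].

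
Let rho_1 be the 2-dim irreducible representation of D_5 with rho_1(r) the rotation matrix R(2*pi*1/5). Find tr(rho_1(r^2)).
chi_{rho_1}(r^2) = 2*cos(2*pi*1*2/5) = -sqrt(5)/2 - 1/2

Details: rho_1(r^2) is rotation by angle 2*pi*1*2/5, whose trace is 2*cos(2*pi*1*2/5) = -sqrt(5)/2 - 1/2.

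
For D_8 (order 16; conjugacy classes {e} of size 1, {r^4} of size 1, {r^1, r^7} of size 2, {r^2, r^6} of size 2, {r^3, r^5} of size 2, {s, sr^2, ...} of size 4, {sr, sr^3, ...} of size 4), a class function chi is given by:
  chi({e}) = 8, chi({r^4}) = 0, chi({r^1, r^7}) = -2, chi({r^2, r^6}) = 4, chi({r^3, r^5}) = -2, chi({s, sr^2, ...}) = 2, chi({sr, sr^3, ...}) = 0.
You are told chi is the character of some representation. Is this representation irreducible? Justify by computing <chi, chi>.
Not irreducible (reducible): <chi, chi> = 8 > 1.

Justification: <chi, chi> = (1/|G|) sum_C |C| * |chi(C)|^2 = (1/16)[1*|8|^2 + 1*|0|^2 + 2*|-2|^2 + 2*|4|^2 + 2*|-2|^2 + 4*|2|^2 + 4*|0|^2]
  = (1/16)[(64) + (0) + (8) + (32) + (8) + (16) + (0)] = 128/16 = 8.
A character is irreducible iff <chi, chi> = 1, so this representation is reducible.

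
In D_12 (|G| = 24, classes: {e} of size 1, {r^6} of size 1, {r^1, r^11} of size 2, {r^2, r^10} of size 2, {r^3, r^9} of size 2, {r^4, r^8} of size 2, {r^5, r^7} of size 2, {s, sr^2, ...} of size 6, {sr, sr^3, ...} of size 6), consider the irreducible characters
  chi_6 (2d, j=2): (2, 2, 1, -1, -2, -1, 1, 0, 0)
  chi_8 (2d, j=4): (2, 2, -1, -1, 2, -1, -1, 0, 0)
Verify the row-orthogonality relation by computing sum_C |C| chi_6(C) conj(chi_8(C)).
Sum = 0; so <chi_6, chi_8> = 0 (distinct irreducibles are orthogonal).

Solution. Compute term by term over conjugacy classes (|C| * chi_6(C) * conj(chi_8(C))):
  1*(2)*conj(2) + 1*(2)*conj(2) + 2*(1)*conj(-1) + 2*(-1)*conj(-1) + 2*(-2)*conj(2) + 2*(-1)*conj(-1) + 2*(1)*conj(-1) + 6*(0)*conj(0) + 6*(0)*conj(0)
  = (4) + (4) + (-2) + (2) + (-8) + (2) + (-2) + (0) + (0)
  = 0.
Dividing by |G| = 24 gives 0/24 = 0, matching the row-orthogonality relation <chi_6, chi_8> = [chi_6 = chi_8].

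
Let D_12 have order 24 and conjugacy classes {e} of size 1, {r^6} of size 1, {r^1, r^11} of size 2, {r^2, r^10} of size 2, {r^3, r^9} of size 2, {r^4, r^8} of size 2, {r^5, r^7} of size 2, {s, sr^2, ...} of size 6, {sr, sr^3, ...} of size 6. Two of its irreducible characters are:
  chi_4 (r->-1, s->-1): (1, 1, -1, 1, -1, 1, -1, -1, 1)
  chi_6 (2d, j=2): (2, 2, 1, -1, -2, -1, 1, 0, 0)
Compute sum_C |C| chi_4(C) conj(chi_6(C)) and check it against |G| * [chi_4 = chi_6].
Sum = 0; so <chi_4, chi_6> = 0 (distinct irreducibles are orthogonal).

Reasoning: Compute term by term over conjugacy classes (|C| * chi_4(C) * conj(chi_6(C))):
  1*(1)*conj(2) + 1*(1)*conj(2) + 2*(-1)*conj(1) + 2*(1)*conj(-1) + 2*(-1)*conj(-2) + 2*(1)*conj(-1) + 2*(-1)*conj(1) + 6*(-1)*conj(0) + 6*(1)*conj(0)
  = (2) + (2) + (-2) + (-2) + (4) + (-2) + (-2) + (0) + (0)
  = 0.
Dividing by |G| = 24 gives 0/24 = 0, matching the row-orthogonality relation <chi_4, chi_6> = [chi_4 = chi_6].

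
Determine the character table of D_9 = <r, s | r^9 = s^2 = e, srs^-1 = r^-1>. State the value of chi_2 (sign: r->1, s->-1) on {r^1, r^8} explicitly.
Conjugacy classes: {e} of size 1, {r^1, r^8} of size 2, {r^2, r^7} of size 2, {r^3, r^6} of size 2, {r^4, r^5} of size 2, {s, sr, ..., sr^8} of size 9.
Character table:
  irrep \ class              {e} (size 1)  {r^1, r^8} (size 2)  {r^2, r^7} (size 2)  {r^3, r^6} (size 2)  {r^4, r^5} (size 2)  {s, sr, ..., sr^8} (size 9)
  chi_1 (triv)               1             1                    1                    1                    1                    1                          
  chi_2 (sign: r->1, s->-1)  1             1                    1                    1                    1                    -1                         
  chi_3 (2d, j=1)            2             2*cos(2*pi/9)        2*cos(4*pi/9)        -1                   -2*cos(pi/9)         0                          
  chi_4 (2d, j=2)            2             2*cos(4*pi/9)        -2*cos(pi/9)         -1                   2*cos(2*pi/9)        0                          
  chi_5 (2d, j=3)            2             -1                   -1                   2                    -1                   0                          
  chi_6 (2d, j=4)            2             -2*cos(pi/9)         2*cos(2*pi/9)        -1                   2*cos(4*pi/9)        0                          

Spot check: chi_2 (sign: r->1, s->-1) on {r^1, r^8} = 1.

Proof sketch: D_9 has order 2*9 = 18 with 6 conjugacy classes, hence 6 irreducibles. Sum of squared dims 1 + 1 + 4 + 4 + 4 + 4 = 18 = |G|. Linear characters come from the abelianisation; the 2-dimensional irreps have character r^k -> 2*cos(2*pi*j*k/9), reflections -> 0.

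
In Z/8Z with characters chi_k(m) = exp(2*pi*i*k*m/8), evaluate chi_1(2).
chi_1(2) = zeta_8^2 = I

Proof sketch: chi_1(2) = zeta_8^(1*2) = zeta_8^2. Since zeta_8^8 = 1, this equals zeta_8^2 = exp(2*pi*i*2/8) = I.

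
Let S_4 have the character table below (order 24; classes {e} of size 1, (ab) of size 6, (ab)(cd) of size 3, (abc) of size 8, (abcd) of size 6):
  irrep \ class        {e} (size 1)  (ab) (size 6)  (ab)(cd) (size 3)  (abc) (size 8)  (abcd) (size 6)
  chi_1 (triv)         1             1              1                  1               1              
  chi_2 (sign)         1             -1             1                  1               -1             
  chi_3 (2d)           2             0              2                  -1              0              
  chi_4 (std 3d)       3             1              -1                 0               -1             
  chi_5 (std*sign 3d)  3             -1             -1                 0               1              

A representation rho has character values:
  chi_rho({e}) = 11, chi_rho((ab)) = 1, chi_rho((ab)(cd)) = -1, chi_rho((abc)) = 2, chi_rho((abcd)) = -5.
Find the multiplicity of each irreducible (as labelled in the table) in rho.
Multiplicities: chi_1: 0, chi_2: 2, chi_3: 0, chi_4: 3, chi_5: 0.

Working: Use <chi_rho, chi> = (1/|G|) sum_C |C| * chi_rho(C) * conj(chi(C)) with |G| = 24 for each irreducible chi in the table:
  <chi_rho, chi_1> = (1/24)[1*(11)*conj(1) + 6*(1)*conj(1) + 3*(-1)*conj(1) + 8*(2)*conj(1) + 6*(-5)*conj(1)]
      = (1/24)[(11) + (6) + (-3) + (16) + (-30)] = 0/24 = 0
  <chi_rho, chi_2> = (1/24)[1*(11)*conj(1) + 6*(1)*conj(-1) + 3*(-1)*conj(1) + 8*(2)*conj(1) + 6*(-5)*conj(-1)]
      = (1/24)[(11) + (-6) + (-3) + (16) + (30)] = 48/24 = 2
  <chi_rho, chi_3> = (1/24)[1*(11)*conj(2) + 6*(1)*conj(0) + 3*(-1)*conj(2) + 8*(2)*conj(-1) + 6*(-5)*conj(0)]
      = (1/24)[(22) + (0) + (-6) + (-16) + (0)] = 0/24 = 0
  <chi_rho, chi_4> = (1/24)[1*(11)*conj(3) + 6*(1)*conj(1) + 3*(-1)*conj(-1) + 8*(2)*conj(0) + 6*(-5)*conj(-1)]
      = (1/24)[(33) + (6) + (3) + (0) + (30)] = 72/24 = 3
  <chi_rho, chi_5> = (1/24)[1*(11)*conj(3) + 6*(1)*conj(-1) + 3*(-1)*conj(-1) + 8*(2)*conj(0) + 6*(-5)*conj(1)]
      = (1/24)[(33) + (-6) + (3) + (0) + (-30)] = 0/24 = 0
Dimension check: dim(rho) = sum (mult * dim) = 0*1 + 2*1 + 0*2 + 3*3 + 0*3 = 11 = chi_rho(e) = 11.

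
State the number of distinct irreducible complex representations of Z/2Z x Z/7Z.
14

The number of irreducible complex representations of a finite group equals its number of conjugacy classes. Z/2Z x Z/7Z is abelian of order 14, so every element is its own conjugacy class: 14 classes, so Z/2Z x Z/7Z (order 14) has exactly 14 irreducible complex representations.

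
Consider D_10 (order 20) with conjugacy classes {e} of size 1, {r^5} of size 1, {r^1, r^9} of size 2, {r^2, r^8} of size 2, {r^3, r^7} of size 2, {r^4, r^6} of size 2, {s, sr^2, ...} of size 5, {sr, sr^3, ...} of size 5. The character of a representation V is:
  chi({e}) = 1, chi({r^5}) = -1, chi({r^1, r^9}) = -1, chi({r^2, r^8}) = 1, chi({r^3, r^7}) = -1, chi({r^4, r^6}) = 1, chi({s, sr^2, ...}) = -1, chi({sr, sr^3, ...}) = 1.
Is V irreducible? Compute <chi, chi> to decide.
Irreducible: <chi, chi> = 1.

<chi, chi> = (1/|G|) sum_C |C| * |chi(C)|^2 = (1/20)[1*|1|^2 + 1*|-1|^2 + 2*|-1|^2 + 2*|1|^2 + 2*|-1|^2 + 2*|1|^2 + 5*|-1|^2 + 5*|1|^2]
  = (1/20)[(1) + (1) + (2) + (2) + (2) + (2) + (5) + (5)] = 20/20 = 1.
A character is irreducible iff <chi, chi> = 1, so this representation is irreducible.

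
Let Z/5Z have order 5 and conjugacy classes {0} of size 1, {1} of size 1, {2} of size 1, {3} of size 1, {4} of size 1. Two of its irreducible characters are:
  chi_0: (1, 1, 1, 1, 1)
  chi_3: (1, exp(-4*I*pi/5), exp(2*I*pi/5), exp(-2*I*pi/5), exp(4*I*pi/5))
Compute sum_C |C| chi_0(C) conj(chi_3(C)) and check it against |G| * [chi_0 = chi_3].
Sum = 0; so <chi_0, chi_3> = 0 (distinct irreducibles are orthogonal).

Why: Compute term by term over conjugacy classes (|C| * chi_0(C) * conj(chi_3(C))):
  1*(1)*conj(1) + 1*(1)*conj(exp(-4*I*pi/5)) + 1*(1)*conj(exp(2*I*pi/5)) + 1*(1)*conj(exp(-2*I*pi/5)) + 1*(1)*conj(exp(4*I*pi/5))
  = (1) + (exp(4*I*pi/5)) + (exp(-2*I*pi/5)) + (exp(2*I*pi/5)) + (exp(-4*I*pi/5))
  = 0.
(Exp terms are combined using exp(i*s)*conj(exp(i*t)) = exp(i*(s-t)), and sums of them are collapsed using the identity that for every m > 1 the m distinct m-th roots of unity sum to 0, e.g. 1 + exp(2*I*pi/3) + exp(-2*I*pi/3) = 0.)
Dividing by |G| = 5 gives 0/5 = 0, matching the row-orthogonality relation <chi_0, chi_3> = [chi_0 = chi_3].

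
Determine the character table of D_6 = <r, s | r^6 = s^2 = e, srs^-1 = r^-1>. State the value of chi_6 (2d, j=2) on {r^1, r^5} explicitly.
Conjugacy classes: {e} of size 1, {r^3} of size 1, {r^1, r^5} of size 2, {r^2, r^4} of size 2, {s, sr^2, ...} of size 3, {sr, sr^3, ...} of size 3.
Character table:
  irrep \ class              {e} (size 1)  {r^3} (size 1)  {r^1, r^5} (size 2)  {r^2, r^4} (size 2)  {s, sr^2, ...} (size 3)  {sr, sr^3, ...} (size 3)
  chi_1 (triv)               1             1               1                    1                    1                        1                       
  chi_2 (sign: r->1, s->-1)  1             1               1                    1                    -1                       -1                      
  chi_3 (r->-1, s->1)        1             -1              -1                   1                    1                        -1                      
  chi_4 (r->-1, s->-1)       1             -1              -1                   1                    -1                       1                       
  chi_5 (2d, j=1)            2             -2              1                    -1                   0                        0                       
  chi_6 (2d, j=2)            2             2               -1                   -1                   0                        0                       

Spot check: chi_6 (2d, j=2) on {r^1, r^5} = -1.

Working: D_6 has order 2*6 = 12 with 6 conjugacy classes, hence 6 irreducibles. Sum of squared dims 1 + 1 + 1 + 1 + 4 + 4 = 12 = |G|. Linear characters come from the abelianisation; the 2-dimensional irreps have character r^k -> 2*cos(2*pi*j*k/6), reflections -> 0.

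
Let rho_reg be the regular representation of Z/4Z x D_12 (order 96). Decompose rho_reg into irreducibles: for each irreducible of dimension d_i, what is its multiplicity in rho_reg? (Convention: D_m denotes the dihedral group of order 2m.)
Each irreducible V_i of dimension d_i appears with multiplicity d_i, i.e. rho_reg = (direct sum over all irreducibles V_i) d_i V_i. The irreducible dimensions for Z/4Z x D_12 are 1, 1, 1, 1, 1, 1, 1, 1, 1, 1, 1, 1, 1, 1, 1, 1, 2, 2, 2, 2, 2, 2, 2, 2, 2, 2, 2, 2, 2, 2, 2, 2, 2, 2, 2, 2: 16 irreducibles of dimension 1, each with multiplicity 1; 20 irreducibles of dimension 2, each with multiplicity 2. Total dimension 16*1*1 + 20*2*2 = 96 = |G|.

Justification: General theorem: in the regular representation of a finite group G, each irreducible appears with multiplicity equal to its dimension. Check: dim(rho_reg) = sum d_i^2 = 1 + 1 + 1 + 1 + 1 + 1 + 1 + 1 + 1 + 1 + 1 + 1 + 1 + 1 + 1 + 1 + 4 + 4 + 4 + 4 + 4 + 4 + 4 + 4 + 4 + 4 + 4 + 4 + 4 + 4 + 4 + 4 + 4 + 4 + 4 + 4 = 96 = |G|.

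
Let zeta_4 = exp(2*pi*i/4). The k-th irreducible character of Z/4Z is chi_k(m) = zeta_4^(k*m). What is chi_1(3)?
chi_1(3) = zeta_4^3 = -I

Why: chi_1(3) = zeta_4^(1*3) = zeta_4^3. Since zeta_4^4 = 1, this equals zeta_4^3 = exp(2*pi*i*3/4) = -I.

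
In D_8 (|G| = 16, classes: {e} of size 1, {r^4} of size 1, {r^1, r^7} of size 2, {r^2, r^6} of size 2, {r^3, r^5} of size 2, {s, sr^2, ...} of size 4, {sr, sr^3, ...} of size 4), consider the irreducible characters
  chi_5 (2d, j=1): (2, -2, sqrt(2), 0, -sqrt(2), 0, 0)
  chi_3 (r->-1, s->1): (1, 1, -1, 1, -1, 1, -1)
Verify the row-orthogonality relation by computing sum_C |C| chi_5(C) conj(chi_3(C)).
Sum = 0; so <chi_5, chi_3> = 0 (distinct irreducibles are orthogonal).

Why: Compute term by term over conjugacy classes (|C| * chi_5(C) * conj(chi_3(C))):
  1*(2)*conj(1) + 1*(-2)*conj(1) + 2*(sqrt(2))*conj(-1) + 2*(0)*conj(1) + 2*(-sqrt(2))*conj(-1) + 4*(0)*conj(1) + 4*(0)*conj(-1)
  = (2) + (-2) + (-2*sqrt(2)) + (0) + (2*sqrt(2)) + (0) + (0)
  = 0.
Dividing by |G| = 16 gives 0/16 = 0, matching the row-orthogonality relation <chi_5, chi_3> = [chi_5 = chi_3].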